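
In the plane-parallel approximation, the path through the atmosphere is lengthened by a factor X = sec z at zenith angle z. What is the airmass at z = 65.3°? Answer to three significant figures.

2.39

X = sec z = 1/cos 65.3° = 1/0.4179 = 2.3931.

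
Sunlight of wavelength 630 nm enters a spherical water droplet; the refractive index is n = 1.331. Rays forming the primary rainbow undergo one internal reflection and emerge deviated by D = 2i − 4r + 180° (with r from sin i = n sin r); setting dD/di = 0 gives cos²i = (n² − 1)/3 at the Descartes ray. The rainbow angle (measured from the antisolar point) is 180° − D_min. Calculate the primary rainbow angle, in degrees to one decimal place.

cos²i = (1.77156 − 1)/3 = 0.25719; i = arccos(0.50714) = 59.527°.
sin r = sin 59.527°/1.331 = 0.64753; r = 40.356°.
D_min = 2·59.527° − 4·40.356° + 180° = 137.630°.
Rainbow angle = 180° − D_min = 42.370°.

42.4°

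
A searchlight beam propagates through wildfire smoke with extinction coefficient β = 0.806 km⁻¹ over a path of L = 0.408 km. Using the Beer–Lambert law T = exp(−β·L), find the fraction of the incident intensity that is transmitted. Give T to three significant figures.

0.720

τ = β·L = 0.806 × 0.408 = 0.3288.
T = exp(−0.3288) = 0.7198.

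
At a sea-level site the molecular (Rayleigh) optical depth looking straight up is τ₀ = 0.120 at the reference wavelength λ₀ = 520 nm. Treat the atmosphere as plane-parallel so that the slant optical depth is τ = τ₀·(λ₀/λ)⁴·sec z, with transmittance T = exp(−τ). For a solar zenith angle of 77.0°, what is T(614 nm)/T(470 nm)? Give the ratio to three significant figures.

Airmass: sec 77.0° = 4.4454.
τ(614 nm) = 0.120 × (520/614)⁴ × 4.4454 = 0.120 × 0.5144 × 4.4454 = 0.2744.
τ(470 nm) = 0.120 × (520/470)⁴ × 4.4454 = 0.120 × 1.4984 × 4.4454 = 0.7993.
T(614)/T(470) = exp(τ_B − τ_A) = exp(0.5249) = 1.6903.

1.69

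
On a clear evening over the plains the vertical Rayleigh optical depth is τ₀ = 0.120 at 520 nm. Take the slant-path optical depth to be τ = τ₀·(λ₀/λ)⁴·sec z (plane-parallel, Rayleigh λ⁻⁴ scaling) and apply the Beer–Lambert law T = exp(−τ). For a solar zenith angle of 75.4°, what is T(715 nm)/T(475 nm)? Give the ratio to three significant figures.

Airmass: sec 75.4° = 3.9672.
τ(715 nm) = 0.120 × (520/715)⁴ × 3.9672 = 0.120 × 0.2798 × 3.9672 = 0.1332.
τ(475 nm) = 0.120 × (520/475)⁴ × 3.9672 = 0.120 × 1.4363 × 3.9672 = 0.6838.
T(715)/T(475) = exp(τ_B − τ_A) = exp(0.5506) = 1.7342.

1.73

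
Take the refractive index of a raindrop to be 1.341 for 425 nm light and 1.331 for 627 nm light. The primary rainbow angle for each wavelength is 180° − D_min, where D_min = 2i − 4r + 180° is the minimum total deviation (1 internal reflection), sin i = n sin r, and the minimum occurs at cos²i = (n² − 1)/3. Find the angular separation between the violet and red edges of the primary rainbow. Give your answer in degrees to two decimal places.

At 425 nm (n = 1.341): cos²i = 0.26609 → i = 58.946°, r = 39.705°, D_min = 139.071°, rainbow angle = 40.929°.
At 627 nm (n = 1.331): cos²i = 0.25719 → i = 59.527°, r = 40.356°, D_min = 137.630°, rainbow angle = 42.370°.
Angular width = |40.929° − 42.370°| = 1.441°.

1.44°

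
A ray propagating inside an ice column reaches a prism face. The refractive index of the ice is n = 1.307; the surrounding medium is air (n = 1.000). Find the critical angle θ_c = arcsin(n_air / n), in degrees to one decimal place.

49.9°

sin θ_c = n_air / n = 1.000 / 1.307 = 0.7651.
θ_c = arcsin(0.7651) = 49.92°.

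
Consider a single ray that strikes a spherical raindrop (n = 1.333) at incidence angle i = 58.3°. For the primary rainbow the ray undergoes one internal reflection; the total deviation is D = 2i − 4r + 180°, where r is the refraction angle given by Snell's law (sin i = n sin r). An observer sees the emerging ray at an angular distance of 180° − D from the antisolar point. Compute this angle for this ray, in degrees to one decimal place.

42.1°

sin r = sin 58.3° / 1.333 = 0.8508/1.333 = 0.6383; r = 39.66°.
D = 2·58.3° − 4·39.66° + 180° = 116.60° − 158.65° + 180° = 137.95°.
Angle from antisolar point = 180° − D = 42.05°.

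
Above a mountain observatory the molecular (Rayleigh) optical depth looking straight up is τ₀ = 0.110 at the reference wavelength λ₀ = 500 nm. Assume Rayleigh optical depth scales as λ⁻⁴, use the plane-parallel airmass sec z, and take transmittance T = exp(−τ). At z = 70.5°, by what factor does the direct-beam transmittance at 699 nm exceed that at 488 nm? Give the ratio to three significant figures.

Airmass: sec 70.5° = 2.9957.
τ(699 nm) = 0.110 × (500/699)⁴ × 2.9957 = 0.110 × 0.2618 × 2.9957 = 0.0863.
τ(488 nm) = 0.110 × (500/488)⁴ × 2.9957 = 0.110 × 1.1020 × 2.9957 = 0.3632.
T(699)/T(488) = exp(τ_B − τ_A) = exp(0.2769) = 1.3190.

1.32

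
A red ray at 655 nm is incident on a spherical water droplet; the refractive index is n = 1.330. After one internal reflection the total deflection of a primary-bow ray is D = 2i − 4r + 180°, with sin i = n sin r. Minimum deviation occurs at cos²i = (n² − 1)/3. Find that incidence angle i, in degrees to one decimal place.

cos²i = (1.330² − 1)/3 = (1.76890 − 1)/3 = 0.25630.
cos i = 0.50626, so i = 59.585°.

59.6°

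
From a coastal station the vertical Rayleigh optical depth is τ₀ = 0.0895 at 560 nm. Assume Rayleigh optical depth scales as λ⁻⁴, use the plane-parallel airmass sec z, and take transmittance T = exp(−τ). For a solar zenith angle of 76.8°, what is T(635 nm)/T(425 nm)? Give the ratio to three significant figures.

Airmass: sec 76.8° = 4.3792.
τ(635 nm) = 0.0895 × (560/635)⁴ × 4.3792 = 0.0895 × 0.6049 × 4.3792 = 0.2371.
τ(425 nm) = 0.0895 × (560/425)⁴ × 4.3792 = 0.0895 × 3.0144 × 4.3792 = 1.1815.
T(635)/T(425) = exp(τ_B − τ_A) = exp(0.9444) = 2.5712.

2.57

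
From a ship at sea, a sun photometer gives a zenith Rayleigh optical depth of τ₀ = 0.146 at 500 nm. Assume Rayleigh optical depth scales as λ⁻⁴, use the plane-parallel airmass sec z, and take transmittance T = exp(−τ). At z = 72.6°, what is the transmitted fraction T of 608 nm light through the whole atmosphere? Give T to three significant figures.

sec 72.6° = 3.3440.
τ = 0.146 × (500/608)⁴ × 3.3440 = 0.146 × 0.4574 × 3.3440 = 0.2233.
T = exp(−0.2233) = 0.7999.

0.800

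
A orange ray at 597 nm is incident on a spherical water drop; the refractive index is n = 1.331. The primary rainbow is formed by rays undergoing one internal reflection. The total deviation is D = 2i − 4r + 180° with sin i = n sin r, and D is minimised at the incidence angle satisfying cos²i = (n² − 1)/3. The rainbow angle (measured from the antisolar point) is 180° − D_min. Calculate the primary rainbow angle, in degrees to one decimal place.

42.4°

cos²i = (1.77156 − 1)/3 = 0.25719; i = arccos(0.50714) = 59.527°.
sin r = sin 59.527°/1.331 = 0.64753; r = 40.356°.
D_min = 2·59.527° − 4·40.356° + 180° = 137.630°.
Rainbow angle = 180° − D_min = 42.370°.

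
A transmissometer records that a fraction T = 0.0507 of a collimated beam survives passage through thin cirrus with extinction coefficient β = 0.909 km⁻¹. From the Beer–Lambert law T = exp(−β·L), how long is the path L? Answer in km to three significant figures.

3.28 km

Beer–Lambert: T = exp(−βL) ⇒ L = −ln(T)/β = −ln(0.0507)/0.909 = 2.9818/0.909 = 3.28 km.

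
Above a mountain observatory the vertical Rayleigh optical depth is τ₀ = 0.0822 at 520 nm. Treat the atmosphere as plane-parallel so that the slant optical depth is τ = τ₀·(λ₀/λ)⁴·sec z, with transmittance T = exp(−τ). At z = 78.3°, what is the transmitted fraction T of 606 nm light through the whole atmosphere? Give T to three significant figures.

sec 78.3° = 4.9313.
τ = 0.0822 × (520/606)⁴ × 4.9313 = 0.0822 × 0.5422 × 4.9313 = 0.2198.
T = exp(−0.2198) = 0.8027.

0.803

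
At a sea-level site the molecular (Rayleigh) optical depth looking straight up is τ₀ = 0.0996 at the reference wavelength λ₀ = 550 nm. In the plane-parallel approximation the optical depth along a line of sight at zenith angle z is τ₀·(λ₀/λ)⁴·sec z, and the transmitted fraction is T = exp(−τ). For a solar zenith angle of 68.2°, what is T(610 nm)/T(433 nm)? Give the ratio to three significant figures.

Airmass: sec 68.2° = 2.6927.
τ(610 nm) = 0.0996 × (550/610)⁴ × 2.6927 = 0.0996 × 0.6609 × 2.6927 = 0.1773.
τ(433 nm) = 0.0996 × (550/433)⁴ × 2.6927 = 0.0996 × 2.6031 × 2.6927 = 0.6982.
T(610)/T(433) = exp(τ_B − τ_A) = exp(0.5209) = 1.6836.

1.68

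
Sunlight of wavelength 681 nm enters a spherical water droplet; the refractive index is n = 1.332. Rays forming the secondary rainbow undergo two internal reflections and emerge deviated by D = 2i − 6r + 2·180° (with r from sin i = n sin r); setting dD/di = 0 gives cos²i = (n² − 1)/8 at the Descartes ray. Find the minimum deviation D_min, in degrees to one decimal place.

230.6°

cos²i = (1.77422 − 1)/8 = 0.09678; i = arccos(0.31109) = 71.875°.
sin r = sin 71.875°/1.332 = 0.71350; r = 45.520°.
D_min = 2·71.875° − 6·45.520° + 360° = 230.628°.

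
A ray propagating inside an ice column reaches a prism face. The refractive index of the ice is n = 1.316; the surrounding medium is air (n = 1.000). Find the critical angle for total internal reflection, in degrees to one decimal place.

49.5°

sin θ_c = n_air / n = 1.000 / 1.316 = 0.7599.
θ_c = arcsin(0.7599) = 49.45°.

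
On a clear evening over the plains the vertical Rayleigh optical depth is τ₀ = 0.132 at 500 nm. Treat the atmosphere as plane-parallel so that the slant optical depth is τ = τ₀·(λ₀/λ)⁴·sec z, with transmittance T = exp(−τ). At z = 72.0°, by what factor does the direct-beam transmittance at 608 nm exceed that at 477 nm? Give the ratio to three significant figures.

1.38

Airmass: sec 72.0° = 3.2361.
τ(608 nm) = 0.132 × (500/608)⁴ × 3.2361 = 0.132 × 0.4574 × 3.2361 = 0.1954.
τ(477 nm) = 0.132 × (500/477)⁴ × 3.2361 = 0.132 × 1.2073 × 3.2361 = 0.5157.
T(608)/T(477) = exp(τ_B − τ_A) = exp(0.3203) = 1.3776.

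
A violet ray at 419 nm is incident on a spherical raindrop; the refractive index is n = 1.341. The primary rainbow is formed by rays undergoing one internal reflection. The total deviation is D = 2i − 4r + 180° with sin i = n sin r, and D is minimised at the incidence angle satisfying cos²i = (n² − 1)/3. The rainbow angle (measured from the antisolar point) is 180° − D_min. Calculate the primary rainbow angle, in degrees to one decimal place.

40.9°

cos²i = (1.79828 − 1)/3 = 0.26609; i = arccos(0.51584) = 58.946°.
sin r = sin 58.946°/1.341 = 0.63884; r = 39.705°.
D_min = 2·58.946° − 4·39.705° + 180° = 139.071°.
Rainbow angle = 180° − D_min = 40.929°.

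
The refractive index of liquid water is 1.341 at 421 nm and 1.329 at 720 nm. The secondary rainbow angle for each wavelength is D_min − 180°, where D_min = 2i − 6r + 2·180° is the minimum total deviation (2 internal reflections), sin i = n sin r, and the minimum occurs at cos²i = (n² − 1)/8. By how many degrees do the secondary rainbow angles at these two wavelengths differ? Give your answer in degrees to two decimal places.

At 421 nm (n = 1.341): cos²i = 0.09979 → i = 71.586°, r = 45.034°, D_min = 232.966°, rainbow angle = 52.966°.
At 720 nm (n = 1.329): cos²i = 0.09578 → i = 71.972°, r = 45.685°, D_min = 229.837°, rainbow angle = 49.837°.
Angular width = |52.966° − 49.837°| = 3.129°.

3.13°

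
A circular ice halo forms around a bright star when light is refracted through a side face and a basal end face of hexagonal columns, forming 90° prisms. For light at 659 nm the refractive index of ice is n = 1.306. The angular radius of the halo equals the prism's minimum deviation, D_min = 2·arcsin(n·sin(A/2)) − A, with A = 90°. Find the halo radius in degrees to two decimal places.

44.88°

n·sin(A/2) = 1.306 × sin 45° = 1.306 × 0.7071 = 0.9235.
D_min = 2·arcsin(0.9235) − 90° = 2 × 67.440° − 90° = 44.881°.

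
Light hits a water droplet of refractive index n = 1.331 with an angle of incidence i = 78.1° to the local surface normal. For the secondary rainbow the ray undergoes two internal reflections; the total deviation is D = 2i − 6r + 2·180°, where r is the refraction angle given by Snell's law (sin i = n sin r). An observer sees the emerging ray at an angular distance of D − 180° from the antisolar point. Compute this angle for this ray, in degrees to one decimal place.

sin r = sin 78.1° / 1.331 = 0.9785/1.331 = 0.7352; r = 47.32°.
D = 2·78.1° − 6·47.32° + 2·180° = 156.20° − 283.93° + 360° = 232.27°.
Angle from antisolar point = D − 180° = 52.27°.

52.3°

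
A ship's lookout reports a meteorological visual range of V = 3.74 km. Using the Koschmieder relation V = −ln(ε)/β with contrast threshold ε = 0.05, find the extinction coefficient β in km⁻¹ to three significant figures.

0.801 km⁻¹

β = −ln(0.05) / V = 2.996 / 3.74 = 0.8010 km⁻¹.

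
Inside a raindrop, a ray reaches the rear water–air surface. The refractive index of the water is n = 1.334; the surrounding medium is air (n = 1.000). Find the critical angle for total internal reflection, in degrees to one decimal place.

48.6°

sin θ_c = n_air / n = 1.000 / 1.334 = 0.7496.
θ_c = arcsin(0.7496) = 48.56°.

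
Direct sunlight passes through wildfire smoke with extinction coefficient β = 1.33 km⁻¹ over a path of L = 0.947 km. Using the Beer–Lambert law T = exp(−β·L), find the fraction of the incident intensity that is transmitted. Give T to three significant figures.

0.284

τ = β·L = 1.33 × 0.947 = 1.2595.
T = exp(−1.2595) = 0.2838.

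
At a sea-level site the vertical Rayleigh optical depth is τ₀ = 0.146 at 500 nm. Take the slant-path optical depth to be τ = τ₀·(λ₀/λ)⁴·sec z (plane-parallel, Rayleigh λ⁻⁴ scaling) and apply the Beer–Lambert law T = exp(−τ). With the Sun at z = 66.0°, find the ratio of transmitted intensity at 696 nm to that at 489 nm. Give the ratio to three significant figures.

Airmass: sec 66.0° = 2.4586.
τ(696 nm) = 0.146 × (500/696)⁴ × 2.4586 = 0.146 × 0.2663 × 2.4586 = 0.0956.
τ(489 nm) = 0.146 × (500/489)⁴ × 2.4586 = 0.146 × 1.0931 × 2.4586 = 0.3924.
T(696)/T(489) = exp(τ_B − τ_A) = exp(0.2968) = 1.3455.

1.35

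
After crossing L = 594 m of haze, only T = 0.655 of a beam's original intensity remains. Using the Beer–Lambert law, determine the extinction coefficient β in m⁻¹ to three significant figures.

Beer–Lambert: T = exp(−βL) ⇒ β = −ln(T)/L = −ln(0.655)/594 = 0.4231/594 = 0.0007123 m⁻¹.

0.000712 m⁻¹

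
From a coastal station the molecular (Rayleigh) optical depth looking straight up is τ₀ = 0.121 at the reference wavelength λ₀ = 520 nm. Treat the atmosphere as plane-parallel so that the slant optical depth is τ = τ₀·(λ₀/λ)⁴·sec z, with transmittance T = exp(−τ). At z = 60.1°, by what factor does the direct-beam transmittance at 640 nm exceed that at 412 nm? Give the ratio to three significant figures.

Airmass: sec 60.1° = 2.0061.
τ(640 nm) = 0.121 × (520/640)⁴ × 2.0061 = 0.121 × 0.4358 × 2.0061 = 0.1058.
τ(412 nm) = 0.121 × (520/412)⁴ × 2.0061 = 0.121 × 2.5376 × 2.0061 = 0.6160.
T(640)/T(412) = exp(τ_B − τ_A) = exp(0.5102) = 1.6656.

1.67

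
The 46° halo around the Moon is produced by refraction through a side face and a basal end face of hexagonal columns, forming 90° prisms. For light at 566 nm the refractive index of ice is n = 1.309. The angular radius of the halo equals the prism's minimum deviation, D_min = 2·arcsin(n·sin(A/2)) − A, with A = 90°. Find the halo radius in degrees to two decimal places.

n·sin(A/2) = 1.309 × sin 45° = 1.309 × 0.7071 = 0.9256.
D_min = 2·arcsin(0.9256) − 90° = 2 × 67.759° − 90° = 45.519°.

45.52°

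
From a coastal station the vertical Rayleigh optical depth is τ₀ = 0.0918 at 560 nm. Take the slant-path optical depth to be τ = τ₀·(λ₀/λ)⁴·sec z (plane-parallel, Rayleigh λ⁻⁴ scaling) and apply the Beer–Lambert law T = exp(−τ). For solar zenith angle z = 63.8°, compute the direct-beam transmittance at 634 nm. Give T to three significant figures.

sec 63.8° = 2.2650.
τ = 0.0918 × (560/634)⁴ × 2.2650 = 0.0918 × 0.6087 × 2.2650 = 0.1266.
T = exp(−0.1266) = 0.8811.

0.881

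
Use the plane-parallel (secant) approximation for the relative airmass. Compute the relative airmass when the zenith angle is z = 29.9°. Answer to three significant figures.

1.15

X = sec z = 1/cos 29.9° = 1/0.8669 = 1.1535.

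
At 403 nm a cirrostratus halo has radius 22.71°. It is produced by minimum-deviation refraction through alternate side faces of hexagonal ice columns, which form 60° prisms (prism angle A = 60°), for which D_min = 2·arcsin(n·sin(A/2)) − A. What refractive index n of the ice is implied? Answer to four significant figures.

Rearranging: n = sin((D_min + A)/2) / sin(A/2).
(D_min + A)/2 = (22.71° + 60°)/2 = 41.355°.
n = sin 41.355° / sin 30° = 0.6607 / 0.5000 = 1.3214.

1.321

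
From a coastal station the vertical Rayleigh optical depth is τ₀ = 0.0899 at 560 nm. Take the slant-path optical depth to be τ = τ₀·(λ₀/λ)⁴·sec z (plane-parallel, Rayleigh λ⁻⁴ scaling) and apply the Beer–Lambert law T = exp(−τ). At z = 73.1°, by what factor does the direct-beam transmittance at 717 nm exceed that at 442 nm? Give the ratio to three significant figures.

1.98

Airmass: sec 73.1° = 3.4399.
τ(717 nm) = 0.0899 × (560/717)⁴ × 3.4399 = 0.0899 × 0.3721 × 3.4399 = 0.1151.
τ(442 nm) = 0.0899 × (560/442)⁴ × 3.4399 = 0.0899 × 2.5767 × 3.4399 = 0.7968.
T(717)/T(442) = exp(τ_B − τ_A) = exp(0.6818) = 1.9774.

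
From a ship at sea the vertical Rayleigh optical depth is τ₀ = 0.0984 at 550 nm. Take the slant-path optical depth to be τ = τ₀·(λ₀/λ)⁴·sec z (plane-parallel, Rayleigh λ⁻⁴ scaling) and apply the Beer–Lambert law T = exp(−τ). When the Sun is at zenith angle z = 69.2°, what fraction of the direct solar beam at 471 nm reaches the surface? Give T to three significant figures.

0.597

sec 69.2° = 2.8161.
τ = 0.0984 × (550/471)⁴ × 2.8161 = 0.0984 × 1.8594 × 2.8161 = 0.5152.
T = exp(−0.5152) = 0.5974.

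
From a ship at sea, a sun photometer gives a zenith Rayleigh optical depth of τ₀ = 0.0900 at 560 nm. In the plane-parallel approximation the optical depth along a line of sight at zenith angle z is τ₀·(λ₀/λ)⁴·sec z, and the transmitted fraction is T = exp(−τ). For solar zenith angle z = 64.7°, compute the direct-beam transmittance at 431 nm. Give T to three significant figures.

0.549

sec 64.7° = 2.3400.
τ = 0.0900 × (560/431)⁴ × 2.3400 = 0.0900 × 2.8500 × 2.3400 = 0.6002.
T = exp(−0.6002) = 0.5487.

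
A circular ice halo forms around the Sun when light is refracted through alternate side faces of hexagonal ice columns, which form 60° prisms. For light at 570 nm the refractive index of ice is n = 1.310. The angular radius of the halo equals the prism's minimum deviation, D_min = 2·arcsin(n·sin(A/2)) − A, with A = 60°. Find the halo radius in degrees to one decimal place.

21.8°

n·sin(A/2) = 1.310 × sin 30° = 1.310 × 0.5000 = 0.6550.
D_min = 2·arcsin(0.6550) − 60° = 2 × 40.920° − 60° = 21.839°.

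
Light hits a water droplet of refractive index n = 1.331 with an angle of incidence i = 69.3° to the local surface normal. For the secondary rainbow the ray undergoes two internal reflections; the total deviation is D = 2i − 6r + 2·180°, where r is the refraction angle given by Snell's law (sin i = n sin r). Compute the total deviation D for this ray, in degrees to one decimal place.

sin r = sin 69.3° / 1.331 = 0.9354/1.331 = 0.7028; r = 44.65°.
D = 2·69.3° − 6·44.65° + 2·180° = 138.60° − 267.92° + 360° = 230.68°.

230.7°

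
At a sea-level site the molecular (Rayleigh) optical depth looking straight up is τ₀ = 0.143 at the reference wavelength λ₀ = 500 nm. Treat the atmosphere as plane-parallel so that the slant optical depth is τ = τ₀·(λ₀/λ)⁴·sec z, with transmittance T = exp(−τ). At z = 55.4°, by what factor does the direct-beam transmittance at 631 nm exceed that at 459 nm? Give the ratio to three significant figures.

Airmass: sec 55.4° = 1.7610.
τ(631 nm) = 0.143 × (500/631)⁴ × 1.7610 = 0.143 × 0.3942 × 1.7610 = 0.0993.
τ(459 nm) = 0.143 × (500/459)⁴ × 1.7610 = 0.143 × 1.4081 × 1.7610 = 0.3546.
T(631)/T(459) = exp(τ_B − τ_A) = exp(0.2553) = 1.2909.

1.29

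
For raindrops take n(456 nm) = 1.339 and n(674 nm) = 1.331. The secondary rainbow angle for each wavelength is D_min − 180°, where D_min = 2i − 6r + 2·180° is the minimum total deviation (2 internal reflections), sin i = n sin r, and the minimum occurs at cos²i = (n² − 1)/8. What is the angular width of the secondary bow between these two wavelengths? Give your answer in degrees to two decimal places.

2.09°

At 456 nm (n = 1.339): cos²i = 0.09912 → i = 71.650°, r = 45.141°, D_min = 232.451°, rainbow angle = 52.451°.
At 674 nm (n = 1.331): cos²i = 0.09645 → i = 71.907°, r = 45.575°, D_min = 230.365°, rainbow angle = 50.365°.
Angular width = |52.451° − 50.365°| = 2.086°.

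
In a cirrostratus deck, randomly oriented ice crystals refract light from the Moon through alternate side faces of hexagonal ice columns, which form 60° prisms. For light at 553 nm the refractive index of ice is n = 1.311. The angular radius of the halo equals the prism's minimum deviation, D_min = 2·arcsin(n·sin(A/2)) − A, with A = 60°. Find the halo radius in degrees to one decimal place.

n·sin(A/2) = 1.311 × sin 30° = 1.311 × 0.5000 = 0.6555.
D_min = 2·arcsin(0.6555) − 60° = 2 × 40.958° − 60° = 21.915°.

21.9°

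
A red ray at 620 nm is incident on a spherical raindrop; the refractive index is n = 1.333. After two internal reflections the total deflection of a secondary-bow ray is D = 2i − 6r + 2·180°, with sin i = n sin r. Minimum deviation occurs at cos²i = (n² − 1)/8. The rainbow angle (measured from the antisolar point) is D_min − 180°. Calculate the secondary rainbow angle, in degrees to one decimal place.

50.9°

cos²i = (1.77689 − 1)/8 = 0.09711; i = arccos(0.31163) = 71.843°.
sin r = sin 71.843°/1.333 = 0.71283; r = 45.466°.
D_min = 2·71.843° − 6·45.466° + 360° = 230.891°.
Rainbow angle = D_min − 180° = 50.891°.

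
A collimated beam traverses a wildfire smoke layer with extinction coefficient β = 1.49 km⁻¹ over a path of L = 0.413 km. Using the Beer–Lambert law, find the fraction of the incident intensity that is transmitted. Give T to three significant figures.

τ = β·L = 1.49 × 0.413 = 0.6154.
T = exp(−0.6154) = 0.5404.

0.540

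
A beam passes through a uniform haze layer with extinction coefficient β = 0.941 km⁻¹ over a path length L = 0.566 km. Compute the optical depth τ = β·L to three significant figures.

0.533

τ = β·L = 0.941 × 0.566 = 0.5326.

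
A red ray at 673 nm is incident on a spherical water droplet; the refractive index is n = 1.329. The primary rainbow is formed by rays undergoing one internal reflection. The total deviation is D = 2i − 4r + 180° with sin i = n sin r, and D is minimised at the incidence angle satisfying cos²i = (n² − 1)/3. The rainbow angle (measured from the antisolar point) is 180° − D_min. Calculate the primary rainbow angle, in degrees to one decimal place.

cos²i = (1.76624 − 1)/3 = 0.25541; i = arccos(0.50538) = 59.643°.
sin r = sin 59.643°/1.329 = 0.64928; r = 40.487°.
D_min = 2·59.643° − 4·40.487° + 180° = 137.337°.
Rainbow angle = 180° − D_min = 42.663°.

42.7°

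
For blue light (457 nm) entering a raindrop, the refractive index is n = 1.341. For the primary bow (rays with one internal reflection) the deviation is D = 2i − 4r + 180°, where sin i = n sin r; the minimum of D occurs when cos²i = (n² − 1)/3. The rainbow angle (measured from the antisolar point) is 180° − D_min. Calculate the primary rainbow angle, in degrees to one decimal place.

40.9°

cos²i = (1.79828 − 1)/3 = 0.26609; i = arccos(0.51584) = 58.946°.
sin r = sin 58.946°/1.341 = 0.63884; r = 39.705°.
D_min = 2·58.946° − 4·39.705° + 180° = 139.071°.
Rainbow angle = 180° − D_min = 40.929°.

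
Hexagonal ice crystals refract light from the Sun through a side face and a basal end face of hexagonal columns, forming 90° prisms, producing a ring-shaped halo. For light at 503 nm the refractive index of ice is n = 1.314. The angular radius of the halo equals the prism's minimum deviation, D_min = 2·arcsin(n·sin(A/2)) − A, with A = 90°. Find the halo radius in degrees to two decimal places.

46.60°

n·sin(A/2) = 1.314 × sin 45° = 1.314 × 0.7071 = 0.9291.
D_min = 2·arcsin(0.9291) − 90° = 2 × 68.301° − 90° = 46.602°.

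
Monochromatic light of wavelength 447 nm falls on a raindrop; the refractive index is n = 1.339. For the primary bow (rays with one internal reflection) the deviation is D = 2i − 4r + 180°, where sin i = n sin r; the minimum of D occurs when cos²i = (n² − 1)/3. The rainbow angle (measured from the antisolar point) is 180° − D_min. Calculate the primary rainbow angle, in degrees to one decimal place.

cos²i = (1.79292 − 1)/3 = 0.26431; i = arccos(0.51411) = 59.062°.
sin r = sin 59.062°/1.339 = 0.64057; r = 39.834°.
D_min = 2·59.062° − 4·39.834° + 180° = 138.786°.
Rainbow angle = 180° − D_min = 41.214°.

41.2°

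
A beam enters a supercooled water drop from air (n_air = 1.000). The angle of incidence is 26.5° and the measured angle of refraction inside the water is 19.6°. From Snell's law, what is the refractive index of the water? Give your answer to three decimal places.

n = sin θ_i / sin θ_r = sin 26.5° / sin 19.6° = 0.4462 / 0.3355 = 1.3301.

1.330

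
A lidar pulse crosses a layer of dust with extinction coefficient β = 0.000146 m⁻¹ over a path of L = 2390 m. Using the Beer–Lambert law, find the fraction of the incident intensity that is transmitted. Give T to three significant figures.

0.705

τ = β·L = 0.000146 × 2390 = 0.3489.
T = exp(−0.3489) = 0.7054.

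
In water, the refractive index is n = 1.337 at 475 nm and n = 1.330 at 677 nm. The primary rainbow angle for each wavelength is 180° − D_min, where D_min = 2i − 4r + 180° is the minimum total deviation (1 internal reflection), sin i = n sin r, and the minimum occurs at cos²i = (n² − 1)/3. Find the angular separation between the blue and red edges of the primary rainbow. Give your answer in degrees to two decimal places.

1.02°

At 475 nm (n = 1.337): cos²i = 0.26252 → i = 59.178°, r = 39.964°, D_min = 138.500°, rainbow angle = 41.500°.
At 677 nm (n = 1.330): cos²i = 0.25630 → i = 59.585°, r = 40.422°, D_min = 137.484°, rainbow angle = 42.516°.
Angular width = |41.500° − 42.516°| = 1.016°.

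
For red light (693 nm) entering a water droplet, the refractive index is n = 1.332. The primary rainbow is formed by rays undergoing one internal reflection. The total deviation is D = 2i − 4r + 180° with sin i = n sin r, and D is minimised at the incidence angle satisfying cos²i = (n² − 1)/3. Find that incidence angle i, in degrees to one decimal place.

cos²i = (1.332² − 1)/3 = (1.77422 − 1)/3 = 0.25807.
cos i = 0.50801, so i = 59.469°.

59.5°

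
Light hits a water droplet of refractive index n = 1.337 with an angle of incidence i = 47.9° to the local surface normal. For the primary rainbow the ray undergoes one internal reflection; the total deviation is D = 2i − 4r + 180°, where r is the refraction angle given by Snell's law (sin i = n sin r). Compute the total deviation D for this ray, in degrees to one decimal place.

141.0°

sin r = sin 47.9° / 1.337 = 0.7420/1.337 = 0.5550; r = 33.71°.
D = 2·47.9° − 4·33.71° + 180° = 95.80° − 134.83° + 180° = 140.97°.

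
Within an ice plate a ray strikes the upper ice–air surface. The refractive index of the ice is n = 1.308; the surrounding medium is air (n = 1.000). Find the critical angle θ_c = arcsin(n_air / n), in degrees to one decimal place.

49.9°

sin θ_c = n_air / n = 1.000 / 1.308 = 0.7645.
θ_c = arcsin(0.7645) = 49.86°.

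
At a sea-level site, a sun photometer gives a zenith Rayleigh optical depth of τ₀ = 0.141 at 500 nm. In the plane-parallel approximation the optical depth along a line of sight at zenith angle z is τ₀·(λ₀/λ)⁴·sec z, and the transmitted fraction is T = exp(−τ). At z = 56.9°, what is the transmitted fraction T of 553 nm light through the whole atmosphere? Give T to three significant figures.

sec 56.9° = 1.8312.
τ = 0.141 × (500/553)⁴ × 1.8312 = 0.141 × 0.6683 × 1.8312 = 0.1726.
T = exp(−0.1726) = 0.8415.

0.842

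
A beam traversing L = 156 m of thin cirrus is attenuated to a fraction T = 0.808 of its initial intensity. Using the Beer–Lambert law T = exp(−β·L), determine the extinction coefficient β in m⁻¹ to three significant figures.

0.00137 m⁻¹

Beer–Lambert: T = exp(−βL) ⇒ β = −ln(T)/L = −ln(0.808)/156 = 0.2132/156 = 0.001367 m⁻¹.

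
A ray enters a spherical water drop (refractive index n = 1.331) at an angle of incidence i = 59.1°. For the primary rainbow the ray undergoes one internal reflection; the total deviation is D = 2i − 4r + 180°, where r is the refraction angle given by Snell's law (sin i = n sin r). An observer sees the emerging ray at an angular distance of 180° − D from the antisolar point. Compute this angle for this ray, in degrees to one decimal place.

sin r = sin 59.1° / 1.331 = 0.8581/1.331 = 0.6447; r = 40.14°.
D = 2·59.1° − 4·40.14° + 180° = 118.20° − 160.57° + 180° = 137.63°.
Angle from antisolar point = 180° − D = 42.37°.

42.4°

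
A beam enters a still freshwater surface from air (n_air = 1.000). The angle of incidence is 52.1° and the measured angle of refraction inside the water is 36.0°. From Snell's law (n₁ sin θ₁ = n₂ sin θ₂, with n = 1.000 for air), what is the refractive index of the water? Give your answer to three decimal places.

n = sin θ_i / sin θ_r = sin 52.1° / sin 36.0° = 0.7891 / 0.5878 = 1.3425.

1.342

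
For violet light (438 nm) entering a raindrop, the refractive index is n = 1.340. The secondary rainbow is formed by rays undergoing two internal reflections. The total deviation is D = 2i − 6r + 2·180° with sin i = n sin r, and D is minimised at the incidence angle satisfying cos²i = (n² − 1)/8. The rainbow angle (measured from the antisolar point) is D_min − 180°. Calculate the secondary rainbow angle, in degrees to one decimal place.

52.7°

cos²i = (1.79560 − 1)/8 = 0.09945; i = arccos(0.31536) = 71.618°.
sin r = sin 71.618°/1.340 = 0.70819; r = 45.088°.
D_min = 2·71.618° − 6·45.088° + 360° = 232.709°.
Rainbow angle = D_min − 180° = 52.709°.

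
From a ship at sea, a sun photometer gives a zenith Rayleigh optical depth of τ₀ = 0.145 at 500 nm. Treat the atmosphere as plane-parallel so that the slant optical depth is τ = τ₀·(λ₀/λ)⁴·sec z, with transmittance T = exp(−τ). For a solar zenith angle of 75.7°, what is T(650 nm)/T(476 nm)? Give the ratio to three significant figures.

1.66

Airmass: sec 75.7° = 4.0486.
τ(650 nm) = 0.145 × (500/650)⁴ × 4.0486 = 0.145 × 0.3501 × 4.0486 = 0.2055.
τ(476 nm) = 0.145 × (500/476)⁴ × 4.0486 = 0.145 × 1.2175 × 4.0486 = 0.7147.
T(650)/T(476) = exp(τ_B − τ_A) = exp(0.5092) = 1.6639.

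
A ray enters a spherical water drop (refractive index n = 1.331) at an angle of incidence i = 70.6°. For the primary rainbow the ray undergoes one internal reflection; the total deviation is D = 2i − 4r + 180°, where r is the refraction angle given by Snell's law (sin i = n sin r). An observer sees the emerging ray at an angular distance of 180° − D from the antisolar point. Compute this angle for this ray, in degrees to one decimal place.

39.3°

sin r = sin 70.6° / 1.331 = 0.9432/1.331 = 0.7087; r = 45.13°.
D = 2·70.6° − 4·45.13° + 180° = 141.20° − 180.50° + 180° = 140.70°.
Angle from antisolar point = 180° − D = 39.30°.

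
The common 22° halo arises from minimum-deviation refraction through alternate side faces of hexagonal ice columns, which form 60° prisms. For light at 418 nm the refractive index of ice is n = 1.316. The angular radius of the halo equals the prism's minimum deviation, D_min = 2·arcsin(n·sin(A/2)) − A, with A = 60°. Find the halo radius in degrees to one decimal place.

n·sin(A/2) = 1.316 × sin 30° = 1.316 × 0.5000 = 0.6580.
D_min = 2·arcsin(0.6580) − 60° = 2 × 41.148° − 60° = 22.295°.

22.3°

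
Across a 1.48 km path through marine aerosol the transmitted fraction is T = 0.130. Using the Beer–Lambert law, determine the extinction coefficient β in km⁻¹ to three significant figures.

1.38 km⁻¹

Beer–Lambert: T = exp(−βL) ⇒ β = −ln(T)/L = −ln(0.130)/1.48 = 2.0402/1.48 = 1.379 km⁻¹.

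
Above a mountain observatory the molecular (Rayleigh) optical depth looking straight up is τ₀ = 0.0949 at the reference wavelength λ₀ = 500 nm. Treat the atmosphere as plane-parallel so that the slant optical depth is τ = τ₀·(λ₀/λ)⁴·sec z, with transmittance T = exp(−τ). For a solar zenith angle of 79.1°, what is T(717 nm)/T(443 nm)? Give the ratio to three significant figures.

2.01

Airmass: sec 79.1° = 5.2883.
τ(717 nm) = 0.0949 × (500/717)⁴ × 5.2883 = 0.0949 × 0.2365 × 5.2883 = 0.1187.
τ(443 nm) = 0.0949 × (500/443)⁴ × 5.2883 = 0.0949 × 1.6228 × 5.2883 = 0.8144.
T(717)/T(443) = exp(τ_B − τ_A) = exp(0.6957) = 2.0052.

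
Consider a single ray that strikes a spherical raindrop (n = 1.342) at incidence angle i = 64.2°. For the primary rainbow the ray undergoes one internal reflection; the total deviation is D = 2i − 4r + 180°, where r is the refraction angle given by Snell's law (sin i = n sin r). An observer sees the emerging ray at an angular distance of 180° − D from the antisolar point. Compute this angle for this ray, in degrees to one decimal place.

40.1°

sin r = sin 64.2° / 1.342 = 0.9003/1.342 = 0.6709; r = 42.13°.
D = 2·64.2° − 4·42.13° + 180° = 128.40° − 168.54° + 180° = 139.86°.
Angle from antisolar point = 180° − D = 40.14°.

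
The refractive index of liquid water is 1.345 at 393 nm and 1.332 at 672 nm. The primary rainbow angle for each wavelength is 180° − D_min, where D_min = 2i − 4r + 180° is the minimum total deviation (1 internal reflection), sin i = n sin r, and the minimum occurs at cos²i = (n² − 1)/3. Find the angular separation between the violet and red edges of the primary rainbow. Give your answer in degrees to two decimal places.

1.86°

At 393 nm (n = 1.345): cos²i = 0.26967 → i = 58.715°, r = 39.448°, D_min = 139.635°, rainbow angle = 40.365°.
At 672 nm (n = 1.332): cos²i = 0.25807 → i = 59.469°, r = 40.290°, D_min = 137.776°, rainbow angle = 42.224°.
Angular width = |40.365° − 42.224°| = 1.859°.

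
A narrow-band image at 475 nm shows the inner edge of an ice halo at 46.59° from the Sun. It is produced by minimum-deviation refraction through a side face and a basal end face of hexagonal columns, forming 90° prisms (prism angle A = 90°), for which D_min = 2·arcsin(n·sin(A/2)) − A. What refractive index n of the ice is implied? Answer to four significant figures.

1.314

Rearranging: n = sin((D_min + A)/2) / sin(A/2).
(D_min + A)/2 = (46.59° + 90°)/2 = 68.295°.
n = sin 68.295° / sin 45° = 0.9291 / 0.7071 = 1.3139.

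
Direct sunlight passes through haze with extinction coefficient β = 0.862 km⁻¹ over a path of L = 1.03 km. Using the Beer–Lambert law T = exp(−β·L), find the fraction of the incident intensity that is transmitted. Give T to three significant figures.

0.412

τ = β·L = 0.862 × 1.03 = 0.8879.
T = exp(−0.8879) = 0.4115.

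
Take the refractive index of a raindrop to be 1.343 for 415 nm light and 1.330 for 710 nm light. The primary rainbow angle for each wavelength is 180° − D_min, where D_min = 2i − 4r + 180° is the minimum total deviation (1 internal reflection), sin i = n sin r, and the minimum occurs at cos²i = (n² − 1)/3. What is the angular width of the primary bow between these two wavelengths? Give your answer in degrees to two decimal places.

1.87°

At 415 nm (n = 1.343): cos²i = 0.26788 → i = 58.830°, r = 39.577°, D_min = 139.354°, rainbow angle = 40.646°.
At 710 nm (n = 1.330): cos²i = 0.25630 → i = 59.585°, r = 40.422°, D_min = 137.484°, rainbow angle = 42.516°.
Angular width = |40.646° − 42.516°| = 1.871°.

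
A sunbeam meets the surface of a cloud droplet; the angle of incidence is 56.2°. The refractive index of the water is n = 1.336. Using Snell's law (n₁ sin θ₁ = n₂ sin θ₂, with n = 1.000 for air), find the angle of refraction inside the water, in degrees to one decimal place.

Snell: sin θ_r = sin θ_i / n = sin 56.2° / 1.336 = 0.8310 / 1.336 = 0.6220.
θ_r = arcsin(0.6220) = 38.46°.

38.5°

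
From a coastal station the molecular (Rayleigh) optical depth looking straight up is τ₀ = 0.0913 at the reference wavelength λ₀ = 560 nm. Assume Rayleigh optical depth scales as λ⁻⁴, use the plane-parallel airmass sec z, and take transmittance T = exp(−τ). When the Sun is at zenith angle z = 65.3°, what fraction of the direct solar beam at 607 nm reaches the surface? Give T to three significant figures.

sec 65.3° = 2.3931.
τ = 0.0913 × (560/607)⁴ × 2.3931 = 0.0913 × 0.7244 × 2.3931 = 0.1583.
T = exp(−0.1583) = 0.8536.

0.854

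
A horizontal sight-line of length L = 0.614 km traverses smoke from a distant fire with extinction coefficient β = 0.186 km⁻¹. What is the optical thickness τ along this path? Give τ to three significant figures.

τ = β·L = 0.186 × 0.614 = 0.1142.

0.114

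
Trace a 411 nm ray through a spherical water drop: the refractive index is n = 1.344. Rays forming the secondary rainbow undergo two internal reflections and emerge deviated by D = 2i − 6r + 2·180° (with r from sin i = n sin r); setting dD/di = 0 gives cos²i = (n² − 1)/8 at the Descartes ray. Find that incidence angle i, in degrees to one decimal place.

cos²i = (1.344² − 1)/8 = (1.80634 − 1)/8 = 0.10079.
cos i = 0.31748, so i = 71.490°.

71.5°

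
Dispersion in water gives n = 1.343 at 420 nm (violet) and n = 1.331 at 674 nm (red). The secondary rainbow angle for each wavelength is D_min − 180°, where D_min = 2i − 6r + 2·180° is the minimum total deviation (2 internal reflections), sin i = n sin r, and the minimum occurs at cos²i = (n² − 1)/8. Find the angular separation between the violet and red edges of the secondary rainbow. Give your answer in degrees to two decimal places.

At 420 nm (n = 1.343): cos²i = 0.10046 → i = 71.522°, r = 44.928°, D_min = 233.478°, rainbow angle = 53.478°.
At 674 nm (n = 1.331): cos²i = 0.09645 → i = 71.907°, r = 45.575°, D_min = 230.365°, rainbow angle = 50.365°.
Angular width = |53.478° − 50.365°| = 3.113°.

3.11°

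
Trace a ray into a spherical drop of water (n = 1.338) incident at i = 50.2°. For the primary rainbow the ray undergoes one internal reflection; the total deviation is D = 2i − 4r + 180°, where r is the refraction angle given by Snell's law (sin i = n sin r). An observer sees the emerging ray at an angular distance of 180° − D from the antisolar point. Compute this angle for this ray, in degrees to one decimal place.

39.8°

sin r = sin 50.2° / 1.338 = 0.7683/1.338 = 0.5742; r = 35.04°.
D = 2·50.2° − 4·35.04° + 180° = 100.40° − 140.18° + 180° = 140.22°.
Angle from antisolar point = 180° − D = 39.78°.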